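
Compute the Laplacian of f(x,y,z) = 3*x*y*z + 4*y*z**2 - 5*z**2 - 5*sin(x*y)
5*x**2*sin(x*y) + 5*y**2*sin(x*y) + 8*y - 10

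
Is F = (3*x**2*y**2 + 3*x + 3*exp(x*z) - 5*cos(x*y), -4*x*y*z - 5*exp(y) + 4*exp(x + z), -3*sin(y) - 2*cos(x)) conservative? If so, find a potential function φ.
No, ∇×F = (4*x*y - 4*exp(x + z) - 3*cos(y), 3*x*exp(x*z) - 2*sin(x), -6*x**2*y - 5*x*sin(x*y) - 4*y*z + 4*exp(x + z)) ≠ 0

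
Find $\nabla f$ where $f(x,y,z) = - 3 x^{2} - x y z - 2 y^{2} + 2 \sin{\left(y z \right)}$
(-6*x - y*z, -x*z - 4*y + 2*z*cos(y*z), y*(-x + 2*cos(y*z)))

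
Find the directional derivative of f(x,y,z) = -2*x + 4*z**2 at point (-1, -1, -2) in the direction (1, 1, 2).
-17*sqrt(6)/3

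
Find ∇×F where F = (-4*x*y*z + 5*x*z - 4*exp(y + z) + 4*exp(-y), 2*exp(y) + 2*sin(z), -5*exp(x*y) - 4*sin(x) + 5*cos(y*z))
(-5*x*exp(x*y) - 5*z*sin(y*z) - 2*cos(z), -4*x*y + 5*x + 5*y*exp(x*y) - 4*exp(y + z) + 4*cos(x), 4*((x*z + exp(y + z))*exp(y) + 1)*exp(-y))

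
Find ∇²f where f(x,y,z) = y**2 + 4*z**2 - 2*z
10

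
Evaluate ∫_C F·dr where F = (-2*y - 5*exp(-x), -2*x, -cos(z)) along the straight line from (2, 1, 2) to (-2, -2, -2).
-4 + 2*sin(2) + 10*sinh(2)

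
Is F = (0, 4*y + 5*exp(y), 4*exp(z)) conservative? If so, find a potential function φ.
Yes, F is conservative. φ = 2*y**2 + 5*exp(y) + 4*exp(z)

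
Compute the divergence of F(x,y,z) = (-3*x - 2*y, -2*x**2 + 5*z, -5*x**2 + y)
-3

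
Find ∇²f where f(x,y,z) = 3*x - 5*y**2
-10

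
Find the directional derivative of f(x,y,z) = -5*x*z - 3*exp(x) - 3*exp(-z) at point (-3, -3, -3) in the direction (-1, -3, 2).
3*sqrt(14)*(1 + 5*exp(3) + 2*exp(6))*exp(-3)/14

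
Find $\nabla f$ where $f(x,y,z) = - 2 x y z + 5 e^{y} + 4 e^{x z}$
(2*z*(-y + 2*exp(x*z)), -2*x*z + 5*exp(y), 2*x*(-y + 2*exp(x*z)))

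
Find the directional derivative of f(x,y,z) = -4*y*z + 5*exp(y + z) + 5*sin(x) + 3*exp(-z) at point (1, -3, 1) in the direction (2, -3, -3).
sqrt(22)*(-24*exp(2) - 30 + 9*E + 10*exp(2)*cos(1))*exp(-2)/22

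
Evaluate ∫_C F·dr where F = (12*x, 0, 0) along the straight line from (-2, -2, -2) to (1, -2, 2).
-18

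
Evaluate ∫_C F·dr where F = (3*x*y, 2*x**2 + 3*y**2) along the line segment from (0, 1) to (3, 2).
71/2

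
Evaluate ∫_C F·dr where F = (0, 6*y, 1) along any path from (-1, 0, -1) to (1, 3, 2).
30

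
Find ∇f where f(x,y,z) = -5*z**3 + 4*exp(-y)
(0, -4*exp(-y), -15*z**2)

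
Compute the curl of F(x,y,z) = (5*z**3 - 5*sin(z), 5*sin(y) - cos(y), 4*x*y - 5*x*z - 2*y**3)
(4*x - 6*y**2, -4*y + 15*z**2 + 5*z - 5*cos(z), 0)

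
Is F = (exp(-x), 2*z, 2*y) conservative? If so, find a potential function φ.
Yes, F is conservative. φ = 2*y*z - exp(-x)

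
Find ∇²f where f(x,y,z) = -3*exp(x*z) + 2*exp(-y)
(-3*(x**2 + z**2)*exp(x*z + y) + 2)*exp(-y)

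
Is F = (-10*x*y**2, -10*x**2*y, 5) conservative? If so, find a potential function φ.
Yes, F is conservative. φ = -5*x**2*y**2 + 5*z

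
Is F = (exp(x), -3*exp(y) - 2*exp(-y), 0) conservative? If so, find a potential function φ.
Yes, F is conservative. φ = exp(x) - 3*exp(y) + 2*exp(-y)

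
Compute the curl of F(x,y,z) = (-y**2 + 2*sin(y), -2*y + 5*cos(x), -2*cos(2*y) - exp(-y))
(4*sin(2*y) + exp(-y), 0, 2*y - 5*sin(x) - 2*cos(y))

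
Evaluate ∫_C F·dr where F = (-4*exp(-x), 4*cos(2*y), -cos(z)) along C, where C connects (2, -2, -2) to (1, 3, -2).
2*sin(4) + 2*sin(6) - 4*exp(-2) + 4*exp(-1)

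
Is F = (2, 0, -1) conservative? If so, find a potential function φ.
Yes, F is conservative. φ = 2*x - z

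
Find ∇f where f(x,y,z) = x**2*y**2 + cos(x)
(2*x*y**2 - sin(x), 2*x**2*y, 0)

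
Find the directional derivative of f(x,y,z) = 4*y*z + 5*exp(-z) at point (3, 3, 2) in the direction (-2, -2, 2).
sqrt(3)*(-5 + 4*exp(2))*exp(-2)/3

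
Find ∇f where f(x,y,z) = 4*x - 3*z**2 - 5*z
(4, 0, -6*z - 5)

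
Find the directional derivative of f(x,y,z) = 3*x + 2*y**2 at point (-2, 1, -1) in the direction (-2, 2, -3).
2*sqrt(17)/17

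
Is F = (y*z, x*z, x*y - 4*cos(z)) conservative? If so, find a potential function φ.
Yes, F is conservative. φ = x*y*z - 4*sin(z)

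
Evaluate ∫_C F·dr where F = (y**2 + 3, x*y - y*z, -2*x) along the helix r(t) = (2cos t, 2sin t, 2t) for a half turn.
-52/3 + 2*pi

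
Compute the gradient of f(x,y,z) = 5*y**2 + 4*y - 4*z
(0, 10*y + 4, -4)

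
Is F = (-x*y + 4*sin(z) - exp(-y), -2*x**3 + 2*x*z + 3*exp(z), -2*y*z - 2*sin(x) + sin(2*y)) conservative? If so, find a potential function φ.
No, ∇×F = (-2*x - 2*z - 3*exp(z) + 2*cos(2*y), 2*cos(x) + 4*cos(z), -6*x**2 + x + 2*z - exp(-y)) ≠ 0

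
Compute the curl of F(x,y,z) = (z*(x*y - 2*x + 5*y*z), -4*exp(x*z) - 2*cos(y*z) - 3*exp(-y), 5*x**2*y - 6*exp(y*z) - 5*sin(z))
(5*x**2 + 4*x*exp(x*z) - 2*y*sin(y*z) - 6*z*exp(y*z), -9*x*y - 2*x + 10*y*z, z*(-x - 5*z - 4*exp(x*z)))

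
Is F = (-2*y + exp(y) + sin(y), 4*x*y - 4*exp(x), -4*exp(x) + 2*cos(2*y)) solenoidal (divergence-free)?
No, ∇·F = 4*x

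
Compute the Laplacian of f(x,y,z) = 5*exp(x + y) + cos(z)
10*exp(x + y) - cos(z)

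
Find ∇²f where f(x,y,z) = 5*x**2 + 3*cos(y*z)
-3*y**2*cos(y*z) - 3*z**2*cos(y*z) + 10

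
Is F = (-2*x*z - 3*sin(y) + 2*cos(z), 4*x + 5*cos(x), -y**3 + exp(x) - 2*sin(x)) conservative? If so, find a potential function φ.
No, ∇×F = (-3*y**2, -2*x - exp(x) - 2*sin(z) + 2*cos(x), -5*sin(x) + 3*cos(y) + 4) ≠ 0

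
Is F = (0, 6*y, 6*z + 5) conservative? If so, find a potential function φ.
Yes, F is conservative. φ = 3*y**2 + 3*z**2 + 5*z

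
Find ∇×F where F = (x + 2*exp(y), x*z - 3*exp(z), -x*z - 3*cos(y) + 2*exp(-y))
(-x + 3*exp(z) + 3*sin(y) - 2*exp(-y), z, z - 2*exp(y))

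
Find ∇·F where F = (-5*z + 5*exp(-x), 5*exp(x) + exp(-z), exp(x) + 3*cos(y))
-5*exp(-x)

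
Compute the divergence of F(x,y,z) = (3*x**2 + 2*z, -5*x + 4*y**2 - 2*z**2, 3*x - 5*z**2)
6*x + 8*y - 10*z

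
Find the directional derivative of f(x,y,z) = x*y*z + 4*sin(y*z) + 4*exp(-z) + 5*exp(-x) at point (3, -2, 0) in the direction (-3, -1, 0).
3*sqrt(10)*exp(-3)/2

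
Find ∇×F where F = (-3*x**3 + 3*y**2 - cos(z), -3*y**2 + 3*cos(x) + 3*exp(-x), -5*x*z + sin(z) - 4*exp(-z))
(0, 5*z + sin(z), -6*y - 3*sin(x) - 3*exp(-x))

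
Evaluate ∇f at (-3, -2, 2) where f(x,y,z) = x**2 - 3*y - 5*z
(-6, -3, -5)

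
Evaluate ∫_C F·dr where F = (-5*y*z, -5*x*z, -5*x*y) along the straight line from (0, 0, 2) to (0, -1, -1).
0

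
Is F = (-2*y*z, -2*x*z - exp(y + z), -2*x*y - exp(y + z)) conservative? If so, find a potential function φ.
Yes, F is conservative. φ = -2*x*y*z - exp(y + z)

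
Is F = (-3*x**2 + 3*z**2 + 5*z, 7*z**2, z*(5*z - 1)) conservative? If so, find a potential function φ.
No, ∇×F = (-14*z, 6*z + 5, 0) ≠ 0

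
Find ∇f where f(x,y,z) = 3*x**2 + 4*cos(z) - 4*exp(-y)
(6*x, 4*exp(-y), -4*sin(z))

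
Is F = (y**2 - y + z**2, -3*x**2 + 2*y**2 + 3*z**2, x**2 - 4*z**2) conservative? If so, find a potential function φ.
No, ∇×F = (-6*z, -2*x + 2*z, -6*x - 2*y + 1) ≠ 0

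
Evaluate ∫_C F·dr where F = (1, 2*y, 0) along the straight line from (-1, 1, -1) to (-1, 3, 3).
8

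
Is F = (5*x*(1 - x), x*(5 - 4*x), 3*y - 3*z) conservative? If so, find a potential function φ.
No, ∇×F = (3, 0, 5 - 8*x) ≠ 0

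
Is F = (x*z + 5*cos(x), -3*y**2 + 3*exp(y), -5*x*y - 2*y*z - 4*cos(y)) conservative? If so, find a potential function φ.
No, ∇×F = (-5*x - 2*z + 4*sin(y), x + 5*y, 0) ≠ 0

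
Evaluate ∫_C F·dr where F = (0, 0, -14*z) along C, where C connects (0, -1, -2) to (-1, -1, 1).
21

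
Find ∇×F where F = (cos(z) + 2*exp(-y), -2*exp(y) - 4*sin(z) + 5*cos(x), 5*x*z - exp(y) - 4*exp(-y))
(-exp(y) + 4*cos(z) + 4*exp(-y), -5*z - sin(z), -5*sin(x) + 2*exp(-y))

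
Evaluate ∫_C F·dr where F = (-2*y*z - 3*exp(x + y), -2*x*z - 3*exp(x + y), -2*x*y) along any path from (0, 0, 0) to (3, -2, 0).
3 - 3*E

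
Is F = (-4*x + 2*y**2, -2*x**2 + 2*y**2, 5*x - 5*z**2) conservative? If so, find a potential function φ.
No, ∇×F = (0, -5, -4*x - 4*y) ≠ 0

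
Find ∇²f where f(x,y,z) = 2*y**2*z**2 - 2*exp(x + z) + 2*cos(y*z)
-2*y**2*cos(y*z) + 4*y**2 - 2*z**2*(cos(y*z) - 2) - 4*exp(x + z)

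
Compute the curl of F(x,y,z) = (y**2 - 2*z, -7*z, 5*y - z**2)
(12, -2, -2*y)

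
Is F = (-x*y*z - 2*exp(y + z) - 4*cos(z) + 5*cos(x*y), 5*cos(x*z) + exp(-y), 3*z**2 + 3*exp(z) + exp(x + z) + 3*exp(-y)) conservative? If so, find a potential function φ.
No, ∇×F = (5*x*sin(x*z) - 3*exp(-y), -x*y - exp(x + z) - 2*exp(y + z) + 4*sin(z), x*z + 5*x*sin(x*y) - 5*z*sin(x*z) + 2*exp(y + z)) ≠ 0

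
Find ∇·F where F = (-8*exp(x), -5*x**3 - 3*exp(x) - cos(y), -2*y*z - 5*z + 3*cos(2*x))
-2*y - 8*exp(x) + sin(y) - 5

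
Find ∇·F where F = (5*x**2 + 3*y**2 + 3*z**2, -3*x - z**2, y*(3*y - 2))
10*x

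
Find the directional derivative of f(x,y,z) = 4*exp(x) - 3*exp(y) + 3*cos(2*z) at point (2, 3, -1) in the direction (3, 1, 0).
3*sqrt(10)*(4 - E)*exp(2)/10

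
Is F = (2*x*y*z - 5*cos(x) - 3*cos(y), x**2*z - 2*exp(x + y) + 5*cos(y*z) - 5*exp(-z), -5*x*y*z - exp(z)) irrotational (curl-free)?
No, ∇×F = (-x**2 - 5*x*z + 5*y*sin(y*z) - 5*exp(-z), y*(2*x + 5*z), -2*exp(x + y) - 3*sin(y))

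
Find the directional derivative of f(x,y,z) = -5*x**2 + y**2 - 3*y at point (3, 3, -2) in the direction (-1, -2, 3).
12*sqrt(14)/7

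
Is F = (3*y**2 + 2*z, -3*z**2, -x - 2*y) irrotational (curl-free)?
No, ∇×F = (6*z - 2, 3, -6*y)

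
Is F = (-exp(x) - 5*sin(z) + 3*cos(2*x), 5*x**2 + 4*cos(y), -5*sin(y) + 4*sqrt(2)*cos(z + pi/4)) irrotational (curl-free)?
No, ∇×F = (-5*cos(y), -5*cos(z), 10*x)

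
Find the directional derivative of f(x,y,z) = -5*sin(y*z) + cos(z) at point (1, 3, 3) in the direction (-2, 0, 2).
-sqrt(2)*(15*cos(9) + sin(3))/2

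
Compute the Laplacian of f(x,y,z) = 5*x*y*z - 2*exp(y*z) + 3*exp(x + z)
-2*y**2*exp(y*z) - 2*z**2*exp(y*z) + 6*exp(x + z)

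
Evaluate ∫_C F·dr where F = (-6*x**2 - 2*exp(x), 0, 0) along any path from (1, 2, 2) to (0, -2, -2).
2*E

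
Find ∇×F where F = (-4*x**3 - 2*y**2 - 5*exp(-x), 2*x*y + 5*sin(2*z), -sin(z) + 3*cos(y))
(-3*sin(y) - 10*cos(2*z), 0, 6*y)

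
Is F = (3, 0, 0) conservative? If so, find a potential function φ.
Yes, F is conservative. φ = 3*x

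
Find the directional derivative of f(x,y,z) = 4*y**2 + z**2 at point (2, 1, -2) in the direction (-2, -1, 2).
-16/3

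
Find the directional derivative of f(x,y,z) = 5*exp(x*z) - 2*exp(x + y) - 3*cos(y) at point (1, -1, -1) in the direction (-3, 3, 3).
sqrt(3)*(-E*sin(1) + 10/3)*exp(-1)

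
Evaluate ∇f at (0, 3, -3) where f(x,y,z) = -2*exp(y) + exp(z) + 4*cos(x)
(0, -2*exp(3), exp(-3))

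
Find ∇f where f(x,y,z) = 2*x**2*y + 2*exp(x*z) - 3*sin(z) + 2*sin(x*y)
(4*x*y + 2*y*cos(x*y) + 2*z*exp(x*z), 2*x*(x + cos(x*y)), 2*x*exp(x*z) - 3*cos(z))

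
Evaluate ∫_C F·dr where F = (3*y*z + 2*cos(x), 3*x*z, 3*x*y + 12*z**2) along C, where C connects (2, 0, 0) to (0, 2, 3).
108 - 2*sin(2)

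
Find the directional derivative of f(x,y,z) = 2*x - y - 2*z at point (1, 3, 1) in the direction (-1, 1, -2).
sqrt(6)/6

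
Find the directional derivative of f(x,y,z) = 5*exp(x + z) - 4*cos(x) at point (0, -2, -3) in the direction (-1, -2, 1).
0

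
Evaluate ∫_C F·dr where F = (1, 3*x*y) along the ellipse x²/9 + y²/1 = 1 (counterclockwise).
0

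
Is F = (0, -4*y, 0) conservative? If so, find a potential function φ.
Yes, F is conservative. φ = -2*y**2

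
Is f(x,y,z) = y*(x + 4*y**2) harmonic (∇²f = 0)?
No, ∇²f = 24*y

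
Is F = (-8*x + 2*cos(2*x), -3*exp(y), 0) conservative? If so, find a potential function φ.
Yes, F is conservative. φ = -4*x**2 - 3*exp(y) + sin(2*x)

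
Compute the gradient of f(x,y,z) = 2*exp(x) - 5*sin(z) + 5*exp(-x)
(2*exp(x) - 5*exp(-x), 0, -5*cos(z))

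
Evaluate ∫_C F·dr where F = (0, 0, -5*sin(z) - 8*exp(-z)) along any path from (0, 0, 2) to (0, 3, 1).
-8*exp(-2) - 5*cos(2) + 5*cos(1) + 8*exp(-1)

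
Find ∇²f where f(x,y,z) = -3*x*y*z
0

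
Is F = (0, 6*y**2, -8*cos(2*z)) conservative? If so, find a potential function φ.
Yes, F is conservative. φ = 2*y**3 - 4*sin(2*z)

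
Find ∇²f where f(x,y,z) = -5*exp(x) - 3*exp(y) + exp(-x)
-5*exp(x) - 3*exp(y) + exp(-x)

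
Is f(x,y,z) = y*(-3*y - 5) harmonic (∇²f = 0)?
No, ∇²f = -6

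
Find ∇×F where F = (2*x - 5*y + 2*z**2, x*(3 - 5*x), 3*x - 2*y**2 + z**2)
(-4*y, 4*z - 3, 8 - 10*x)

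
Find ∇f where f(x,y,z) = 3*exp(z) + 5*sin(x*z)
(5*z*cos(x*z), 0, 5*x*cos(x*z) + 3*exp(z))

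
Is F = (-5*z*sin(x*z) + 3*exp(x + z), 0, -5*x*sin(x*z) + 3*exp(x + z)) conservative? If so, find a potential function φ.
Yes, F is conservative. φ = 3*exp(x + z) + 5*cos(x*z)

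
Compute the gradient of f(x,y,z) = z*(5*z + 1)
(0, 0, 10*z + 1)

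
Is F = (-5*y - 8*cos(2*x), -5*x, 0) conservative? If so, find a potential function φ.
Yes, F is conservative. φ = -5*x*y - 4*sin(2*x)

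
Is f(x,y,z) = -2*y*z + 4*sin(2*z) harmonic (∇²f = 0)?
No, ∇²f = -16*sin(2*z)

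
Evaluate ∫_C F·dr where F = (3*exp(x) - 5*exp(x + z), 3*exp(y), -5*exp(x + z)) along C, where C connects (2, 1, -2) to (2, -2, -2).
3*(1 - exp(3))*exp(-2)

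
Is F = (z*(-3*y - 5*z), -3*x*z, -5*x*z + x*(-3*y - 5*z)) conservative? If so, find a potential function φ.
Yes, F is conservative. φ = x*z*(-3*y - 5*z)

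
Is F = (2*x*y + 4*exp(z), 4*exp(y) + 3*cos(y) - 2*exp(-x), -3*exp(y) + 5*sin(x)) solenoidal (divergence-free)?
No, ∇·F = 2*y + 4*exp(y) - 3*sin(y)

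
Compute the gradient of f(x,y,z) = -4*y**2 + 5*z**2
(0, -8*y, 10*z)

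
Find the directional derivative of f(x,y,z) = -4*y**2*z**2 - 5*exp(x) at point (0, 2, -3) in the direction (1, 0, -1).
-101*sqrt(2)/2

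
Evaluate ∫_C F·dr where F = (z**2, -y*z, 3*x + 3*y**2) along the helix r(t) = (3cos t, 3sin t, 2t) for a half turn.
-12*pi**2 + 48 + 63*pi/2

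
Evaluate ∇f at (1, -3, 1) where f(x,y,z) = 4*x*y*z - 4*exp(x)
(-12 - 4*E, 4, -12)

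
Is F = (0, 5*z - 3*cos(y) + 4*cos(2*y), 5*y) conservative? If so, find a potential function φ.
Yes, F is conservative. φ = 5*y*z - 3*sin(y) + 2*sin(2*y)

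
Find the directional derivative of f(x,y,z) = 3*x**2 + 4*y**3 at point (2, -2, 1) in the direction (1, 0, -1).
6*sqrt(2)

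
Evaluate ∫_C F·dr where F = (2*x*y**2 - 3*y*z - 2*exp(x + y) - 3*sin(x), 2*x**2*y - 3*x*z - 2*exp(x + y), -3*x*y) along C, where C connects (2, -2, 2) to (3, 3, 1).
-2*exp(6) + 3*cos(3) - 3*cos(2) + 16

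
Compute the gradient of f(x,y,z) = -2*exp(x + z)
(-2*exp(x + z), 0, -2*exp(x + z))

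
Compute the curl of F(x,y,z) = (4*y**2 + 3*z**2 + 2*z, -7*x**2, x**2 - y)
(-1, -2*x + 6*z + 2, -14*x - 8*y)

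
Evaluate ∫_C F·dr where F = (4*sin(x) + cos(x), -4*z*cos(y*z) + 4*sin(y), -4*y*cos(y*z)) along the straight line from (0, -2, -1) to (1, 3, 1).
-4*cos(1) + sin(1) + 4*sqrt(2)*sin(pi/4 + 2) - 4*sqrt(2)*sin(pi/4 + 3) + 4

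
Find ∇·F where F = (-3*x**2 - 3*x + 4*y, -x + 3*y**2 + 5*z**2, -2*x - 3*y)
-6*x + 6*y - 3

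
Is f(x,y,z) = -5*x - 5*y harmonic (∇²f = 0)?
Yes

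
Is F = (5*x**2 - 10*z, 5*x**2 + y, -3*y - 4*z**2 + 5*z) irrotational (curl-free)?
No, ∇×F = (-3, -10, 10*x)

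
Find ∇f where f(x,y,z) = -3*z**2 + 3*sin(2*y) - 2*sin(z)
(0, 6*cos(2*y), -6*z - 2*cos(z))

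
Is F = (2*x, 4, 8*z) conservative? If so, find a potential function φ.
Yes, F is conservative. φ = x**2 + 4*y + 4*z**2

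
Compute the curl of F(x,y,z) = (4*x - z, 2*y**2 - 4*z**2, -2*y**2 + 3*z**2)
(-4*y + 8*z, -1, 0)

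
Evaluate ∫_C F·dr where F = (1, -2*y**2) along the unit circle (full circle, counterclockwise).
0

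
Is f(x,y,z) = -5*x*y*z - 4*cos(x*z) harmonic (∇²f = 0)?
No, ∇²f = 4*(x**2 + z**2)*cos(x*z)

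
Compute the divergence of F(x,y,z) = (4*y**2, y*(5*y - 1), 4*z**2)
10*y + 8*z - 1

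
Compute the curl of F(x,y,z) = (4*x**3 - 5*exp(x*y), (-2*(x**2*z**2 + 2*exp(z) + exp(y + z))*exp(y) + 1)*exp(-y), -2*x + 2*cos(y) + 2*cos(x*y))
(4*x**2*z - 2*x*sin(x*y) + 4*exp(z) + 2*exp(y + z) - 2*sin(y), 2*y*sin(x*y) + 2, x*(-4*z**2 + 5*exp(x*y)))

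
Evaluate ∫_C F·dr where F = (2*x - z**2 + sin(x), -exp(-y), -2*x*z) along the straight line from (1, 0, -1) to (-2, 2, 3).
exp(-2) - cos(2) + cos(1) + 21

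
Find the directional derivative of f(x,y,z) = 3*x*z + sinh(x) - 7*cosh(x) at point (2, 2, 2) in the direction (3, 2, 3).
3*sqrt(22)*(-7*sinh(2) + cosh(2) + 12)/22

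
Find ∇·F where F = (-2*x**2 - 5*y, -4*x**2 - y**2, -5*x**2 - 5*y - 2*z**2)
-4*x - 2*y - 4*z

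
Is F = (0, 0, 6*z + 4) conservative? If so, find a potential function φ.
Yes, F is conservative. φ = z*(3*z + 4)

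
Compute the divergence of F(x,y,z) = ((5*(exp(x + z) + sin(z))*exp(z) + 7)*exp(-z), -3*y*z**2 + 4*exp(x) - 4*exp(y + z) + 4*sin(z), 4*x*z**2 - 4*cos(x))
8*x*z - 3*z**2 + 5*exp(x + z) - 4*exp(y + z)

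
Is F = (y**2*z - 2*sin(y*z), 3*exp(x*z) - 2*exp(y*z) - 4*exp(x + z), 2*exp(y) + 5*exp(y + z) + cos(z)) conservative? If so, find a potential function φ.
No, ∇×F = (-3*x*exp(x*z) + 2*y*exp(y*z) + 2*exp(y) + 4*exp(x + z) + 5*exp(y + z), y*(y - 2*cos(y*z)), -2*y*z + 3*z*exp(x*z) + 2*z*cos(y*z) - 4*exp(x + z)) ≠ 0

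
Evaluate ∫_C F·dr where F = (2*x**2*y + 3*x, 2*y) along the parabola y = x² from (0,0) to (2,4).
174/5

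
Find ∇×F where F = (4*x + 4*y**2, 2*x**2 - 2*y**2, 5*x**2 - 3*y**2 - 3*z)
(-6*y, -10*x, 4*x - 8*y)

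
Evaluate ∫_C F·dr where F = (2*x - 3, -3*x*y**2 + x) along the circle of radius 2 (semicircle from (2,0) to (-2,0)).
12 - 4*pi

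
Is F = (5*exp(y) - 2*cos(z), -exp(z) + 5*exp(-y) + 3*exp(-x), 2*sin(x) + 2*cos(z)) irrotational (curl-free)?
No, ∇×F = (exp(z), 2*sin(z) - 2*cos(x), -5*exp(y) - 3*exp(-x))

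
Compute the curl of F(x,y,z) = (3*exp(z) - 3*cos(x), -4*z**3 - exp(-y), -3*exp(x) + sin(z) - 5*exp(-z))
(12*z**2, 3*exp(x) + 3*exp(z), 0)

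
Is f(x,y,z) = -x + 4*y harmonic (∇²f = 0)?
Yes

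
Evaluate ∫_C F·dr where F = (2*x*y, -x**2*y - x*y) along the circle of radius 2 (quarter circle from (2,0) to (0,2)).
-12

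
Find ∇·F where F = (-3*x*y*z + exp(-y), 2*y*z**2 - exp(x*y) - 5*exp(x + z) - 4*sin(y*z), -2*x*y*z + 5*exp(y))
-2*x*y - x*exp(x*y) - 3*y*z + 2*z**2 - 4*z*cos(y*z)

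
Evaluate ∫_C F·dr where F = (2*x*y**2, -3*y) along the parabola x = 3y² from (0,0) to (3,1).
9/2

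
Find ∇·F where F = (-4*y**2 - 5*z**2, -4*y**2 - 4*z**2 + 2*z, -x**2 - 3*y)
-8*y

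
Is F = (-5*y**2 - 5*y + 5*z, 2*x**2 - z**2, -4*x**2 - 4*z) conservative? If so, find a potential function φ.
No, ∇×F = (2*z, 8*x + 5, 4*x + 10*y + 5) ≠ 0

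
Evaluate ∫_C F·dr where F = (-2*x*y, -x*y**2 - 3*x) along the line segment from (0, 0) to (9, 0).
0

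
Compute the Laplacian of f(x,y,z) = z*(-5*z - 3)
-10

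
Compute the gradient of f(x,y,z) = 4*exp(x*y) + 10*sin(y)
(4*y*exp(x*y), 4*x*exp(x*y) + 10*cos(y), 0)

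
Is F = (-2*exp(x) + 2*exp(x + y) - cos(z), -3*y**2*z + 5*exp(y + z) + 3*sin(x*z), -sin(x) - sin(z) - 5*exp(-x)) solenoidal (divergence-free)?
No, ∇·F = -6*y*z - 2*exp(x) + 2*exp(x + y) + 5*exp(y + z) - cos(z)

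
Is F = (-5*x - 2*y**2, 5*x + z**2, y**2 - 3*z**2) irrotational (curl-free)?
No, ∇×F = (2*y - 2*z, 0, 4*y + 5)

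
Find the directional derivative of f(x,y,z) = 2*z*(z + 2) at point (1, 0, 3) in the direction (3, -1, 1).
16*sqrt(11)/11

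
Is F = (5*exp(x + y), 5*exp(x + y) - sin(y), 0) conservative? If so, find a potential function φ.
Yes, F is conservative. φ = 5*exp(x + y) + cos(y)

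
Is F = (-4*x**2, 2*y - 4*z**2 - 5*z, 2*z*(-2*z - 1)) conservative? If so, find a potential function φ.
No, ∇×F = (8*z + 5, 0, 0) ≠ 0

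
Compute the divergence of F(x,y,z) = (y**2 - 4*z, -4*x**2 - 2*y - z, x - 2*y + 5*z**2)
10*z - 2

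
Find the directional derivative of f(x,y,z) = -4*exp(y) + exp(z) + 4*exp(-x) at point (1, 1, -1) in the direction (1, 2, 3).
sqrt(14)*(-8*exp(2) - 1)*exp(-1)/14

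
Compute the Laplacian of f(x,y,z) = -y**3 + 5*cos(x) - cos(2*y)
-6*y - 5*cos(x) + 4*cos(2*y)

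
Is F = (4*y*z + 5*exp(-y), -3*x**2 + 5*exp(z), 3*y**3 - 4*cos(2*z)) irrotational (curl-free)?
No, ∇×F = (9*y**2 - 5*exp(z), 4*y, -6*x - 4*z + 5*exp(-y))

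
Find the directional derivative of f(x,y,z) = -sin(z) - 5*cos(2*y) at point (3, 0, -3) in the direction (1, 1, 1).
-sqrt(3)*cos(3)/3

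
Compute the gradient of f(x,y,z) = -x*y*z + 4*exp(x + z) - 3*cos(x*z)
(-y*z + 3*z*sin(x*z) + 4*exp(x + z), -x*z, -x*y + 3*x*sin(x*z) + 4*exp(x + z))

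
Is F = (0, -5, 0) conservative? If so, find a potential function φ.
Yes, F is conservative. φ = -5*y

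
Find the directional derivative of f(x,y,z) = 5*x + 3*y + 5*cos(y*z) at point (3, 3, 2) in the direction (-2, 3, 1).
-sqrt(14)*(45*sin(6) + 1)/14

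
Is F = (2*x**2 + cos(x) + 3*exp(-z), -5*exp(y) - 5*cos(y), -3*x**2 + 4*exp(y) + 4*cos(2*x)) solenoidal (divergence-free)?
No, ∇·F = 4*x - 5*exp(y) - sin(x) + 5*sin(y)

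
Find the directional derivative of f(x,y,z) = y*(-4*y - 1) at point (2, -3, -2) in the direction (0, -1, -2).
-23*sqrt(5)/5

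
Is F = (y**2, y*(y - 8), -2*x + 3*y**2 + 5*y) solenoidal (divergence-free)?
No, ∇·F = 2*y - 8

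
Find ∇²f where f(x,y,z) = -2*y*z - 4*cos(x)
4*cos(x)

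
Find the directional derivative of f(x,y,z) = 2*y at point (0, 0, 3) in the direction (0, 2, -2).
sqrt(2)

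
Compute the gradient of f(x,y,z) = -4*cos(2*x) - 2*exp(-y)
(8*sin(2*x), 2*exp(-y), 0)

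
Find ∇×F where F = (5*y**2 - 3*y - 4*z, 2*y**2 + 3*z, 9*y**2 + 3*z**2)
(18*y - 3, -4, 3 - 10*y)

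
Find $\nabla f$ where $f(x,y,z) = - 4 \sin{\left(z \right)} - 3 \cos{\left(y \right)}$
(0, 3*sin(y), -4*cos(z))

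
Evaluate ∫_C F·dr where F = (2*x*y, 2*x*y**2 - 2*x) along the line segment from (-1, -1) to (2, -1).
-3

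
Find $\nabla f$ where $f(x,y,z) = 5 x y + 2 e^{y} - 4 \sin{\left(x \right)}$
(5*y - 4*cos(x), 5*x + 2*exp(y), 0)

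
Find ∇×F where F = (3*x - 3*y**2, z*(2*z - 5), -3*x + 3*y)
(8 - 4*z, 3, 6*y)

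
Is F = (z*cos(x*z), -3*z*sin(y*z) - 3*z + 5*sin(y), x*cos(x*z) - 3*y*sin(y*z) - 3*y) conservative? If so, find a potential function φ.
Yes, F is conservative. φ = -3*y*z + sin(x*z) - 5*cos(y) + 3*cos(y*z)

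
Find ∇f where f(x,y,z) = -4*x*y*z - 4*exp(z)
(-4*y*z, -4*x*z, -4*x*y - 4*exp(z))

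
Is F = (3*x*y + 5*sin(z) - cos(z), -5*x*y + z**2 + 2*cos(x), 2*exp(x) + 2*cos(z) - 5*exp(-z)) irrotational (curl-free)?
No, ∇×F = (-2*z, -2*exp(x) + sin(z) + 5*cos(z), -3*x - 5*y - 2*sin(x))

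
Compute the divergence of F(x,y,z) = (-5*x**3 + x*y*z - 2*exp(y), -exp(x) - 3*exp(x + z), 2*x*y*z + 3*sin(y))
-15*x**2 + 2*x*y + y*z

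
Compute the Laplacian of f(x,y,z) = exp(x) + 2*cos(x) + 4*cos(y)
exp(x) - 2*cos(x) - 4*cos(y)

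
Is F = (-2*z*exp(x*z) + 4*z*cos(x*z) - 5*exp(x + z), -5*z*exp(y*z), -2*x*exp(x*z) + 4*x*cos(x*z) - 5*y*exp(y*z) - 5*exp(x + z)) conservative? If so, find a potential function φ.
Yes, F is conservative. φ = -2*exp(x*z) - 5*exp(y*z) - 5*exp(x + z) + 4*sin(x*z)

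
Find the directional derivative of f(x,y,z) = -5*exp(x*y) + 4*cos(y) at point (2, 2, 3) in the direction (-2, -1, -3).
sqrt(14)*(2*sin(2) + 15*exp(4))/7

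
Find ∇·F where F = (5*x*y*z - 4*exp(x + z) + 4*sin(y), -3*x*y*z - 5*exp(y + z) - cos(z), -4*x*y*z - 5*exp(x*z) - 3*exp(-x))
-4*x*y - 3*x*z - 5*x*exp(x*z) + 5*y*z - 4*exp(x + z) - 5*exp(y + z)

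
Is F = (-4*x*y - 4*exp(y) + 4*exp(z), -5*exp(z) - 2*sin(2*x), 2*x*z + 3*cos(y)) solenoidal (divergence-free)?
No, ∇·F = 2*x - 4*y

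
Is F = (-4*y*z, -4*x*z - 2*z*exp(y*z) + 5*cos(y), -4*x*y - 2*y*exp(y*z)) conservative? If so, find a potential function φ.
Yes, F is conservative. φ = -4*x*y*z - 2*exp(y*z) + 5*sin(y)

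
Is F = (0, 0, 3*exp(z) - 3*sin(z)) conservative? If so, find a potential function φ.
Yes, F is conservative. φ = 3*exp(z) + 3*cos(z)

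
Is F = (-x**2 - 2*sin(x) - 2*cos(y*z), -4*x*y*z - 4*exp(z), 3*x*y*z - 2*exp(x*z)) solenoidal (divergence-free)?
No, ∇·F = 3*x*y - 4*x*z - 2*x*exp(x*z) - 2*x - 2*cos(x)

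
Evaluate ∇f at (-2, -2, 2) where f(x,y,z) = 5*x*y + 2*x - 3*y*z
(-8, -16, 6)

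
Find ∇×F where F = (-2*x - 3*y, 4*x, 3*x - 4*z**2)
(0, -3, 7)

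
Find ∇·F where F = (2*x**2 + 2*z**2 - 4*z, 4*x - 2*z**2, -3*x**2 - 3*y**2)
4*x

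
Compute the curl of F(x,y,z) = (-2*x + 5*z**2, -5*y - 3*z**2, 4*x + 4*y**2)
(8*y + 6*z, 10*z - 4, 0)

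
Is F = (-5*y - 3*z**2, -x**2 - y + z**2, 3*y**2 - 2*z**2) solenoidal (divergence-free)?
No, ∇·F = -4*z - 1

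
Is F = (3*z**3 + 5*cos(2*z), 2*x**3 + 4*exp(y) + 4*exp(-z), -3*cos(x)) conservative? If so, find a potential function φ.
No, ∇×F = (4*exp(-z), 9*z**2 - 3*sin(x) - 10*sin(2*z), 6*x**2) ≠ 0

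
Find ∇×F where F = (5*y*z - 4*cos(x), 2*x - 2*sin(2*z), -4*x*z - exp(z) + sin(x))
(4*cos(2*z), 5*y + 4*z - cos(x), 2 - 5*z)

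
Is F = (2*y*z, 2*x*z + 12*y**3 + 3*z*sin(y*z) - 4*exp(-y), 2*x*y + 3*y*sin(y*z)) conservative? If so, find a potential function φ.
Yes, F is conservative. φ = 2*x*y*z + 3*y**4 - 3*cos(y*z) + 4*exp(-y)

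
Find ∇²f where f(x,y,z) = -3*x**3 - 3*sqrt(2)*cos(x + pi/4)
-18*x + 3*sqrt(2)*cos(x + pi/4)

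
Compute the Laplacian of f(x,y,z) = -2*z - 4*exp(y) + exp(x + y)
2*(exp(x) - 2)*exp(y)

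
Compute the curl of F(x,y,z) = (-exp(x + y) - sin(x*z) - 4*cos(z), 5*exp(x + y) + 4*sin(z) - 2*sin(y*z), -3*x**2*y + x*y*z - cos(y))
(-3*x**2 + x*z + 2*y*cos(y*z) + sin(y) - 4*cos(z), 6*x*y - x*cos(x*z) - y*z + 4*sin(z), 6*exp(x + y))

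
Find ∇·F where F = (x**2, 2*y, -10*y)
2*x + 2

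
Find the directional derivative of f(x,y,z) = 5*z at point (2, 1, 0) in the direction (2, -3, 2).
10*sqrt(17)/17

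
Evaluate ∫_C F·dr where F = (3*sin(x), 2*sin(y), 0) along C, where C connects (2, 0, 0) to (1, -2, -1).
-3*cos(1) + cos(2) + 2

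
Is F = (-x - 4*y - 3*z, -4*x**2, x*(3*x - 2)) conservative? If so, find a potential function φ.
No, ∇×F = (0, -6*x - 1, 4 - 8*x) ≠ 0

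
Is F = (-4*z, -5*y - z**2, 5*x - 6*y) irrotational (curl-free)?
No, ∇×F = (2*z - 6, -9, 0)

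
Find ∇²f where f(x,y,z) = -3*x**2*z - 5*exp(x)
-6*z - 5*exp(x)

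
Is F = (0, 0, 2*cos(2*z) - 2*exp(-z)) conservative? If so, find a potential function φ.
Yes, F is conservative. φ = sin(2*z) + 2*exp(-z)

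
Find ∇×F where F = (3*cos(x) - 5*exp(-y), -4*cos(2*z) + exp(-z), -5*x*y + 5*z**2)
(-5*x - 8*sin(2*z) + exp(-z), 5*y, -5*exp(-y))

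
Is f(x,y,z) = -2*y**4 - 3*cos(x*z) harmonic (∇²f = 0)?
No, ∇²f = 3*x**2*cos(x*z) - 24*y**2 + 3*z**2*cos(x*z)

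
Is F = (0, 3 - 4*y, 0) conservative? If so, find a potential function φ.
Yes, F is conservative. φ = y*(3 - 2*y)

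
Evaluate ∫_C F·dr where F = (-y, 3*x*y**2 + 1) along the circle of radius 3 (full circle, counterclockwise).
279*pi/4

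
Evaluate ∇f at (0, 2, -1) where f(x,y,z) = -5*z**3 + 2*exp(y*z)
(0, -2*exp(-2), -15 + 4*exp(-2))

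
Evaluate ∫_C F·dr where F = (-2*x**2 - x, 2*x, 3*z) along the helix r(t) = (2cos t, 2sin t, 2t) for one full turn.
8*pi*(1 + 3*pi)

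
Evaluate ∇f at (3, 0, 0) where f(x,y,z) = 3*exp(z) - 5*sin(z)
(0, 0, -2)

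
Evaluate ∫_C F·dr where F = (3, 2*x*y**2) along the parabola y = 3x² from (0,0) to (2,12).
13866/7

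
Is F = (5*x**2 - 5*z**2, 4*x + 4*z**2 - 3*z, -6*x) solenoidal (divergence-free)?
No, ∇·F = 10*x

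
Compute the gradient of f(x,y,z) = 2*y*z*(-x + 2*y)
(-2*y*z, 2*z*(-x + 4*y), 2*y*(-x + 2*y))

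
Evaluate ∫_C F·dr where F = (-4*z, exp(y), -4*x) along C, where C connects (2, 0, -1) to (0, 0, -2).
-8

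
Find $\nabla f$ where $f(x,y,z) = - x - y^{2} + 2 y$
(-1, 2 - 2*y, 0)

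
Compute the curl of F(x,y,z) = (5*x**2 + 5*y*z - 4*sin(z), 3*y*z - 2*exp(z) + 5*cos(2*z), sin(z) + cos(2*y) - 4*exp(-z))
(-3*y + 2*exp(z) - 2*sin(2*y) + 10*sin(2*z), 5*y - 4*cos(z), -5*z)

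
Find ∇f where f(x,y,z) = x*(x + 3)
(2*x + 3, 0, 0)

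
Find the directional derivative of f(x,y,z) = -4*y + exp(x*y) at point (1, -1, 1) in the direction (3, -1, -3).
-4*sqrt(19)*(1 - E)*exp(-1)/19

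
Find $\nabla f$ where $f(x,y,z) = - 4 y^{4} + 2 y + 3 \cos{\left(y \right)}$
(0, -16*y**3 - 3*sin(y) + 2, 0)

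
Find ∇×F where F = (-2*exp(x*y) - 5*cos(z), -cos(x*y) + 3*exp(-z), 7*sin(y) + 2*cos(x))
(7*cos(y) + 3*exp(-z), 2*sin(x) + 5*sin(z), 2*x*exp(x*y) + y*sin(x*y))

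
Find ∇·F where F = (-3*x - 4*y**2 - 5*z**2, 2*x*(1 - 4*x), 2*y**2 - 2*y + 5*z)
2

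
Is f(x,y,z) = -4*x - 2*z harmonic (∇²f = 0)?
Yes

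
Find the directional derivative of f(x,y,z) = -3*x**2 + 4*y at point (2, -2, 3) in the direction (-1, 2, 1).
10*sqrt(6)/3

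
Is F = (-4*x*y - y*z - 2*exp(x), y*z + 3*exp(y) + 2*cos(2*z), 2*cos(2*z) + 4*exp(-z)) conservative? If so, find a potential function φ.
No, ∇×F = (-y + 4*sin(2*z), -y, 4*x + z) ≠ 0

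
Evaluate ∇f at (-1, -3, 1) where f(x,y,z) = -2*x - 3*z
(-2, 0, -3)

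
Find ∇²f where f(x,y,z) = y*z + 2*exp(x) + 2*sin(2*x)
2*exp(x) - 8*sin(2*x)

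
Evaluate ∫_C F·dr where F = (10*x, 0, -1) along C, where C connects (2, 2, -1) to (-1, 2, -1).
-15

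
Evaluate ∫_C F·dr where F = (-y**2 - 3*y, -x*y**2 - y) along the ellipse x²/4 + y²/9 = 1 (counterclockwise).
9*pi/2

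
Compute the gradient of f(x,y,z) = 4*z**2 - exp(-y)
(0, exp(-y), 8*z)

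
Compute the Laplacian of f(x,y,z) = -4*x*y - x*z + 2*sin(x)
-2*sin(x)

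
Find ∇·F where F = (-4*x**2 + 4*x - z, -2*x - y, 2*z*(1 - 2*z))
-8*x - 8*z + 5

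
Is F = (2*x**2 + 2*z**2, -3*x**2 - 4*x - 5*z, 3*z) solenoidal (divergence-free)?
No, ∇·F = 4*x + 3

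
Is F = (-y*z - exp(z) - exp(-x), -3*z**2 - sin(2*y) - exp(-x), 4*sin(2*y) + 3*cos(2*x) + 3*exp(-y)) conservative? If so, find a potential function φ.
No, ∇×F = (6*z + 8*cos(2*y) - 3*exp(-y), -y - exp(z) + 6*sin(2*x), z + exp(-x)) ≠ 0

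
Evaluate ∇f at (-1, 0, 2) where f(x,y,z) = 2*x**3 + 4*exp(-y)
(6, -4, 0)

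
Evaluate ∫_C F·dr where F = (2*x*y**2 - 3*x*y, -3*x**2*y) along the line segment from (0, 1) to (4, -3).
-88/3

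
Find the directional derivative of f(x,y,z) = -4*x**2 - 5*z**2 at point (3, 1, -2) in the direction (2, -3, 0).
-48*sqrt(13)/13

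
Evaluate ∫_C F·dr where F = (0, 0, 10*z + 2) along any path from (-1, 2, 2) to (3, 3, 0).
-24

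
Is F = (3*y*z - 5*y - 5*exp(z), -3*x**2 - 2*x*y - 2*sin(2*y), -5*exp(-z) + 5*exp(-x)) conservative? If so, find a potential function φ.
No, ∇×F = (0, 3*y - 5*exp(z) + 5*exp(-x), -6*x - 2*y - 3*z + 5) ≠ 0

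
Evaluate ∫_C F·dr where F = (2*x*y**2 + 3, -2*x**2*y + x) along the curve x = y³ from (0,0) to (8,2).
156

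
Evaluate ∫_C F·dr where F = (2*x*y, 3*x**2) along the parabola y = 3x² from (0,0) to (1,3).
6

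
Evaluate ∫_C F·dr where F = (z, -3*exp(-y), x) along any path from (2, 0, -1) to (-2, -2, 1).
-3 + 3*exp(2)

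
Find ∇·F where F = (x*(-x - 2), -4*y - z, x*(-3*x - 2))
-2*x - 6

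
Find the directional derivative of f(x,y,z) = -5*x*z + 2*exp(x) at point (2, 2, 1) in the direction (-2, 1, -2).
10 - 4*exp(2)/3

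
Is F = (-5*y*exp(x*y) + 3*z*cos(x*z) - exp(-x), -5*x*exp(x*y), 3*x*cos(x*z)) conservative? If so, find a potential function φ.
Yes, F is conservative. φ = -5*exp(x*y) + 3*sin(x*z) + exp(-x)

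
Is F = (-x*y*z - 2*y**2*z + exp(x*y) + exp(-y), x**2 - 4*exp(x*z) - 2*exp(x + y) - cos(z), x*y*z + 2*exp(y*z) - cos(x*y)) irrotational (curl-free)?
No, ∇×F = (x*z + 4*x*exp(x*z) + x*sin(x*y) + 2*z*exp(y*z) - sin(z), -y*(x + 2*y + z + sin(x*y)), x*z - x*exp(x*y) + 2*x + 4*y*z - 4*z*exp(x*z) - 2*exp(x + y) + exp(-y))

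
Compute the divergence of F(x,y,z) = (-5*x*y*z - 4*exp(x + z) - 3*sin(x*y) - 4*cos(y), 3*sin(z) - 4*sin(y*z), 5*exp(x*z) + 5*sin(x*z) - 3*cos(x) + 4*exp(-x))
5*x*exp(x*z) + 5*x*cos(x*z) - 5*y*z - 3*y*cos(x*y) - 4*z*cos(y*z) - 4*exp(x + z)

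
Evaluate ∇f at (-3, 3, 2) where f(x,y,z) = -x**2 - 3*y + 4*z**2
(6, -3, 16)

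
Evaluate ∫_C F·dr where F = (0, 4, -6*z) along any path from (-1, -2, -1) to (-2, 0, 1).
8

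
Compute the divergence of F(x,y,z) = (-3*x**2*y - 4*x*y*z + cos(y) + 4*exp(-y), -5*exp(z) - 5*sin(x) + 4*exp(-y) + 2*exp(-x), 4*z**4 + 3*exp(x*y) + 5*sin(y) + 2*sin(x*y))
-6*x*y - 4*y*z + 16*z**3 - 4*exp(-y)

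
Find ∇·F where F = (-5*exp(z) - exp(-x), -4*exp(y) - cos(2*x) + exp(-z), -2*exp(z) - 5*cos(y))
-4*exp(y) - 2*exp(z) + exp(-x)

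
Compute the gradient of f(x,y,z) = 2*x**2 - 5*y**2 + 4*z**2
(4*x, -10*y, 8*z)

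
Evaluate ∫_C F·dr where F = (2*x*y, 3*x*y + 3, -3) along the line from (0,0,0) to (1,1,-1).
23/3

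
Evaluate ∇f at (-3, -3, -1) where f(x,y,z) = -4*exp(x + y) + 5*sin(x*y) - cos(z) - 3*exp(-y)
(-4*exp(-6) - 15*cos(9), -4*exp(-6) - 15*cos(9) + 3*exp(3), -sin(1))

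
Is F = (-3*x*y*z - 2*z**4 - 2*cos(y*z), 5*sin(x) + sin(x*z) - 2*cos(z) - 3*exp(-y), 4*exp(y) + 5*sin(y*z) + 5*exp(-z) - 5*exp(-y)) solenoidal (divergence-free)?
No, ∇·F = -3*y*z + 5*y*cos(y*z) - 5*exp(-z) + 3*exp(-y)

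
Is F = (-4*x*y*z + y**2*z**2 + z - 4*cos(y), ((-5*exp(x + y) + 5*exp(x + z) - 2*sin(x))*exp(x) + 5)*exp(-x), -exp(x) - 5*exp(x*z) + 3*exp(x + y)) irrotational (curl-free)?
No, ∇×F = (3*exp(x + y) - 5*exp(x + z), -4*x*y + 2*y**2*z + 5*z*exp(x*z) + exp(x) - 3*exp(x + y) + 1, 4*x*z - 2*y*z**2 - 5*exp(x + y) + 5*exp(x + z) - 4*sin(y) - 2*cos(x) - 5*exp(-x))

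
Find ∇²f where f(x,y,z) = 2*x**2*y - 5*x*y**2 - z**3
-10*x + 4*y - 6*z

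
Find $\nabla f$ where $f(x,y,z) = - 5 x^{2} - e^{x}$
(-10*x - exp(x), 0, 0)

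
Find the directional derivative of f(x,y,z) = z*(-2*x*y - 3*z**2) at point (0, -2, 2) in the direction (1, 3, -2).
40*sqrt(14)/7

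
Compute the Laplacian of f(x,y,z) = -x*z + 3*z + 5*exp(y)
5*exp(y)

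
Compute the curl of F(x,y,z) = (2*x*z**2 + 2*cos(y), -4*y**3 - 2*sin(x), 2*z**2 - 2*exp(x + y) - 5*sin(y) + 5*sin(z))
(-2*exp(x + y) - 5*cos(y), 4*x*z + 2*exp(x + y), 2*sin(y) - 2*cos(x))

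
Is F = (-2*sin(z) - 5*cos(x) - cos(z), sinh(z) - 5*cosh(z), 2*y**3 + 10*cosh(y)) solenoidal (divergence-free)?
No, ∇·F = 5*sin(x)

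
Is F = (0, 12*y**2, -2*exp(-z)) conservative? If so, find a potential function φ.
Yes, F is conservative. φ = 4*y**3 + 2*exp(-z)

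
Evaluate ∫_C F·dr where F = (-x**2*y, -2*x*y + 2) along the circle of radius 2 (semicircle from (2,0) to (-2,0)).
-32/3 + 2*pi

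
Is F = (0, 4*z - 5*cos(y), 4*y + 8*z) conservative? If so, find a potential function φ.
Yes, F is conservative. φ = 4*y*z + 4*z**2 - 5*sin(y)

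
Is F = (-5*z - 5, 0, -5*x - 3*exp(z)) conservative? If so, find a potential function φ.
Yes, F is conservative. φ = -5*x*z - 5*x - 3*exp(z)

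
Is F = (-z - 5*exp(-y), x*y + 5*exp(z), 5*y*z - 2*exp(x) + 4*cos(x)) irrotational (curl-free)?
No, ∇×F = (5*z - 5*exp(z), 2*exp(x) + 4*sin(x) - 1, y - 5*exp(-y))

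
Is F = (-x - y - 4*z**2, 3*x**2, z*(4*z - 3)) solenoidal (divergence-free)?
No, ∇·F = 8*z - 4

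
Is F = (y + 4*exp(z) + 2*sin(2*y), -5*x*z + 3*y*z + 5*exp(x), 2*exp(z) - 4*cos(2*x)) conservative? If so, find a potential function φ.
No, ∇×F = (5*x - 3*y, 4*exp(z) - 8*sin(2*x), -5*z + 5*exp(x) - 4*cos(2*y) - 1) ≠ 0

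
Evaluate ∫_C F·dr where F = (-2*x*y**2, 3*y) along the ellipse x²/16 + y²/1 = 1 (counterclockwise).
0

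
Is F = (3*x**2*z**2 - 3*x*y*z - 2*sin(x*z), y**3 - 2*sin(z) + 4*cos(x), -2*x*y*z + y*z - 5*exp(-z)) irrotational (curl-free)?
No, ∇×F = (-2*x*z + z + 2*cos(z), 6*x**2*z - 3*x*y - 2*x*cos(x*z) + 2*y*z, 3*x*z - 4*sin(x))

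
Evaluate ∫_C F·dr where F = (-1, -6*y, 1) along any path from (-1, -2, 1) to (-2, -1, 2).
11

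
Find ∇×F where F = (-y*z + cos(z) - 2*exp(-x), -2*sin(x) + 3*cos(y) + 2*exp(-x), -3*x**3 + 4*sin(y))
(4*cos(y), 9*x**2 - y - sin(z), z - 2*cos(x) - 2*exp(-x))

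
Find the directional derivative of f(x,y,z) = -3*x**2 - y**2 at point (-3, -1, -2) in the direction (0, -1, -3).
-sqrt(10)/5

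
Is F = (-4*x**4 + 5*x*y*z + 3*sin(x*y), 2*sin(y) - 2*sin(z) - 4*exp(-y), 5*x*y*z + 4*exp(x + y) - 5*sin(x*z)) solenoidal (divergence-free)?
No, ∇·F = -16*x**3 + 5*x*y - 5*x*cos(x*z) + 5*y*z + 3*y*cos(x*y) + 2*cos(y) + 4*exp(-y)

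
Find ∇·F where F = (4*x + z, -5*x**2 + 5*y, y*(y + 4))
9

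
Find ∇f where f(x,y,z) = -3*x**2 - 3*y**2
(-6*x, -6*y, 0)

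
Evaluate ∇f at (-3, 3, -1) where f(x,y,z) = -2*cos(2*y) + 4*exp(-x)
(-4*exp(3), 4*sin(6), 0)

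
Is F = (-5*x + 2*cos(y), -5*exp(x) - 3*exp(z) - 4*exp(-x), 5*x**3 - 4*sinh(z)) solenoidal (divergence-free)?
No, ∇·F = -4*cosh(z) - 5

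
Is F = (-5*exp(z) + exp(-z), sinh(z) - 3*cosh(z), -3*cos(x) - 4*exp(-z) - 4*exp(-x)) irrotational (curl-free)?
No, ∇×F = (3*sinh(z) - cosh(z), -5*exp(z) - 3*sin(x) - exp(-z) - 4*exp(-x), 0)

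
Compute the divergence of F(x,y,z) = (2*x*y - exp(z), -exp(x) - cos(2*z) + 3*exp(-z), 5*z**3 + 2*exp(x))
2*y + 15*z**2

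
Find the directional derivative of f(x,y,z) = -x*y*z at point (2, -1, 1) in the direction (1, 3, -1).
-7*sqrt(11)/11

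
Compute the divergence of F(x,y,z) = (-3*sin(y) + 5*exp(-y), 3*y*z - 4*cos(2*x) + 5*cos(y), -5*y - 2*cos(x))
3*z - 5*sin(y)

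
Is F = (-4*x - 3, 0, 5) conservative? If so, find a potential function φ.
Yes, F is conservative. φ = -2*x**2 - 3*x + 5*z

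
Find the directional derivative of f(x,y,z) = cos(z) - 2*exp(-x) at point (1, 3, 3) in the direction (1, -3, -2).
sqrt(14)*(E*sin(3) + 1)*exp(-1)/7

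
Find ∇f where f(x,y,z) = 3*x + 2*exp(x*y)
(2*y*exp(x*y) + 3, 2*x*exp(x*y), 0)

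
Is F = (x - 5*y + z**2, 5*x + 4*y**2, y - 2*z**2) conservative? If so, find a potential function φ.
No, ∇×F = (1, 2*z, 10) ≠ 0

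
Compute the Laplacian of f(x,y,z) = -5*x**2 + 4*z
-10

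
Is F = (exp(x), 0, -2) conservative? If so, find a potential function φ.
Yes, F is conservative. φ = -2*z + exp(x)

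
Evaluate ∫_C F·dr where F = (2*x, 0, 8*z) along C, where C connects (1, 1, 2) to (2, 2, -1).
-9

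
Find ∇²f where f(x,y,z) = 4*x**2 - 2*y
8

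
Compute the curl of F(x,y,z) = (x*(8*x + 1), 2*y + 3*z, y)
(-2, 0, 0)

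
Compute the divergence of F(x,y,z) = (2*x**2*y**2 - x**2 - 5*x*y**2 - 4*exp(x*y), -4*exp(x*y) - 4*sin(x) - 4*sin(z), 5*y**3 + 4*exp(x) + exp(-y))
4*x*y**2 - 4*x*exp(x*y) - 2*x - 5*y**2 - 4*y*exp(x*y)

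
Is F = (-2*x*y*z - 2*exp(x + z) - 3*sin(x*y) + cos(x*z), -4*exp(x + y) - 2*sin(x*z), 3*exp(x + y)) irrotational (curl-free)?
No, ∇×F = (2*x*cos(x*z) + 3*exp(x + y), -2*x*y - x*sin(x*z) - 3*exp(x + y) - 2*exp(x + z), 2*x*z + 3*x*cos(x*y) - 2*z*cos(x*z) - 4*exp(x + y))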